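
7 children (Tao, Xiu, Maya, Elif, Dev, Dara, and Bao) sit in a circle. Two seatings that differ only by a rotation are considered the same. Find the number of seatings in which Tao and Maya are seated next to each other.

240

Glue Tao and Maya into a block (2 internal orders). Seating 6 units around a circle gives (5)! arrangements.
So 2 × (5)! = 2 × 120 = 240.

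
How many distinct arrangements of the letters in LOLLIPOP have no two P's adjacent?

Total arrangements of LOLLIPOP: 8!/(3!·2!·2!) = 1680.
Arrangements with the P's together: treat PP as one letter, giving (7)!/(3!·2!) = 420.
Subtracting, 1680 − 420 = 1260 arrangements keep the P's apart.

1260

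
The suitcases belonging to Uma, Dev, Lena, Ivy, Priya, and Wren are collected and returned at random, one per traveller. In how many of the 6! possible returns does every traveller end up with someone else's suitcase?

265

Count assignments avoiding every fixed point. For any j of the 6 travellers fixed to their own suitcase, the other 6−j can be arranged in (6−j)! ways.
By inclusion–exclusion this is Σ_{j=0}^{6} (−1)^j C(6,j)·(6−j)!.
Computing: 720 − 720 + 360 − 120 + 30 − 6 + 1 = 265.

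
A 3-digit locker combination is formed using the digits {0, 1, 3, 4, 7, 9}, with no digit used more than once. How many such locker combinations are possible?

Choose and order 3 of the 6 symbols: the first digit has 6 options, the next 5, then 4.
That product is 6 × 5 × 4 = 120.

120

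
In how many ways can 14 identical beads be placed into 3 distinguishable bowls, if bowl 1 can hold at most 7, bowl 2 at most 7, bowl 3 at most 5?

Ignoring the caps, the number of non-negative solutions to x_1+…+x_3 = 14 is C(16,2) = 120.
Subtract solutions that violate a single cap (substitute x_i' = x_i − (cap_i+1)): x_1 ≥ 8 gives C(8,2) = 28; x_2 ≥ 8 gives C(8,2) = 28; x_3 ≥ 6 gives C(10,2) = 45. Together 101.
Add back pairs where two caps are both exceeded: 0 + 1 + 1 = 2.
By inclusion–exclusion the count is 120 − 101 + 2 = 21.

21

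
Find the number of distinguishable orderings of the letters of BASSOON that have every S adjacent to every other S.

360

Treat the 2 copies of S as a single block. The multiset to arrange is then {SS, A, B, N, O, O}, 6 items in all.
That gives (6)!/(2!) = 360 arrangements.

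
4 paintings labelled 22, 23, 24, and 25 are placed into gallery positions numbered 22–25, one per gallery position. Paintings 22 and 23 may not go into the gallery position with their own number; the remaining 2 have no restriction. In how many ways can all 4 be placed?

14

Let Aᵢ (for i ∈ {22, 23}) be the placements that put painting i in its forbidden gallery position. Any j of these fix j positions, leaving (4−j)! ways to fill the rest, and there are C(2,j) ways to pick which j.
By inclusion–exclusion, the number of valid placements is Σ_{j=0}^{2} (−1)^j C(2,j)·(4−j)!.
Computing: 24 − 12 + 2 = 14.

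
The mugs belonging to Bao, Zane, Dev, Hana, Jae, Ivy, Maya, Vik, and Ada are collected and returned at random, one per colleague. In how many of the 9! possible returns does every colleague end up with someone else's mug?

This is the derangement count D_9: permutations of 9 items with no fixed point.
By inclusion–exclusion this is Σ_{j=0}^{9} (−1)^j C(9,j)·(9−j)!.
Computing: 362880 − 362880 + 181440 − 60480 + 15120 − 3024 + 504 − 72 + 9 − 1 = 133496.

133496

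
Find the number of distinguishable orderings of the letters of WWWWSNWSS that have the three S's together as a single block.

42

Treat the 3 copies of S as a single block. The multiset to arrange is then {SSS, N, W, W, W, W, W}, 7 items in all.
That gives (7)!/(5!) = 42 arrangements.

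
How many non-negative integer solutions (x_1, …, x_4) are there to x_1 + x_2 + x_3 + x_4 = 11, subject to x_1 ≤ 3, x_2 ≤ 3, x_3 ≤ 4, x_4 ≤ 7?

By stars and bars, unrestricted non-negative solutions to x_1+…+x_4 = 11 number C(11+3,3) = 364.
Subtract solutions that violate a single cap (substitute x_i' = x_i − (cap_i+1)): x_1 ≥ 4 gives C(10,3) = 120; x_2 ≥ 4 gives C(10,3) = 120; x_3 ≥ 5 gives C(9,3) = 84; x_4 ≥ 8 gives C(6,3) = 20. Together 344.
Add back pairs where two caps are both exceeded: 20 + 10 + 0 + 10 + 0 + 0 = 40.
By inclusion–exclusion the count is 364 − 344 + 40 = 60.

60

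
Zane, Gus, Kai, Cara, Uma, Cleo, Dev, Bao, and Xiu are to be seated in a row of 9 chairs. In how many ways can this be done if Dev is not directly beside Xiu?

Of the 9! = 362880 arrangements, those with Dev and Xiu adjacent number 2 × 8! = 80640 (treat the pair as a block with 2 internal orders).
Complementary counting: 362880 − 80640 = 282240.

282240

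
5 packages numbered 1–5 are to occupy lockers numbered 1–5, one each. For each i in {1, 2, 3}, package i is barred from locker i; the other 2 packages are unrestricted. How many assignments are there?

Let Aᵢ (for i ∈ {1, 2, 3}) be the placements that put package i in its forbidden locker. Any j of these fix j positions, leaving (5−j)! ways to fill the rest, and there are C(3,j) ways to pick which j.
By inclusion–exclusion, the number of valid placements is Σ_{j=0}^{3} (−1)^j C(3,j)·(5−j)!.
Computing: 120 − 72 + 18 − 2 = 64.

64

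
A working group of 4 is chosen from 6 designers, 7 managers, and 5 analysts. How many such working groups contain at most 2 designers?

Split by how many designers are chosen (0 through 2).
Sum: C(6,0)·C(12,4) + C(6,1)·C(12,3) + C(6,2)·C(12,2) = 495 + 1320 + 990 = 2805.

2805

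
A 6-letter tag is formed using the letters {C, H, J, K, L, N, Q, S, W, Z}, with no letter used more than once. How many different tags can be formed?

151200

Choose and order 6 of the 10 symbols: the first letter has 10 options, the next 9, and so on down to 5.
10 × 9 × 8 × 7 × 6 × 5 = 151200.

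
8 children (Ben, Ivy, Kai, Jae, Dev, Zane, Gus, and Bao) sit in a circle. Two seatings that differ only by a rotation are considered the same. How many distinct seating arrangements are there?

5040

Around a circle, 8 distinct people have 8!/8 = (7)! = 5040 rotationally distinct seatings.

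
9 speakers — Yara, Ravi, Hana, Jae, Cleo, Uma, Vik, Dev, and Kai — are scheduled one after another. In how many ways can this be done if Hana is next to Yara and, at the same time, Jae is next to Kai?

20160

Treat {Hana,Yara} as one block (2 orders) and {Jae,Kai} as another (2 orders).
That leaves 7 units to arrange: 2 × 2 × 7! = 4 × 5040 = 20160.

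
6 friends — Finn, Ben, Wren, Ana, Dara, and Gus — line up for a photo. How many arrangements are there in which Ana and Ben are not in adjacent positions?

Of the 6! = 720 arrangements, those with Ana and Ben adjacent number 2 × 5! = 240 (treat the pair as a block with 2 internal orders).
So 720 − 240 = 480 arrangements keep them apart.

480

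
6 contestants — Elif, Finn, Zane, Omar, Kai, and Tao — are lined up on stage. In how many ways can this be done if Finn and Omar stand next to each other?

Treat {Finn, Omar} as a single unit. There are 5 units to order, and the pair itself can be ordered 2 ways.
So the count is 2·(5)! = 240.

240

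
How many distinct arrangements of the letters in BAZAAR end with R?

With the last slot taken by R, it remains to arrange the other 5 letters (BAZAA).
Those 5 letters have A appearing 3 times, giving (5)!/(3!) = 20.

20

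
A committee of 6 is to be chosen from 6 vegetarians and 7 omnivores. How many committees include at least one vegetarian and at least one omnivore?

Total 6-person selections from all 13: C(13,6) = 1716.
Subtract selections that omit an entire group: no vegetarians → C(7,6) = 7; no omnivores → C(6,6) = 1.
Both groups omitted at once is impossible, so 1716 − 8 = 1708.

1708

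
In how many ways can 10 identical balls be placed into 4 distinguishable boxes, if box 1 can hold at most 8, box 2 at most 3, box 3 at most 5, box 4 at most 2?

Ignoring the caps, the number of non-negative solutions to x_1+…+x_4 = 10 is C(13,3) = 286.
Subtract solutions that violate a single cap (substitute x_i' = x_i − (cap_i+1)): x_1 ≥ 9 gives C(4,3) = 4; x_2 ≥ 4 gives C(9,3) = 84; x_3 ≥ 6 gives C(7,3) = 35; x_4 ≥ 3 gives C(10,3) = 120. Together 243.
Add back pairs where two caps are both exceeded: 0 + 0 + 0 + 1 + 20 + 4 = 25.
By inclusion–exclusion the count is 286 − 243 + 25 = 68.

68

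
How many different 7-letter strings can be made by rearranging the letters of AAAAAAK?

AAAAAAK has 7 letters with A appearing 6 times.
Dividing 7! = 5040 by 6! = 720 for the repeated letters gives 7.

7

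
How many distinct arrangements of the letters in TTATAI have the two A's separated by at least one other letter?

40

Total arrangements of TTATAI: 6!/(3!·2!) = 60.
If the two A's are adjacent, glue them into one block, leaving 5 items to arrange: (5)!/(3!) = 20 ways.
Subtracting, 60 − 20 = 40 arrangements keep the A's apart.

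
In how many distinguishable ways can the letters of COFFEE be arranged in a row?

COFFEE has 6 letters with E appearing twice and F appearing twice.
The number of distinct arrangements is 6!/(2!·2!) = 720/4 = 180.

180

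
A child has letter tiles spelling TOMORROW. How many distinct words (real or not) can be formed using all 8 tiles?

TOMORROW has 8 letters with O appearing 3 times and R appearing twice.
Dividing 8! = 40320 by 3!·2! = 12 for the repeated letters gives 3360.

3360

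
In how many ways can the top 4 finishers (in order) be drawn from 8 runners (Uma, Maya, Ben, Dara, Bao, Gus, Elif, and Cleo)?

There are 8 choices for 1st place, 7 for 2nd, and so on down to 5 for position 4.
That gives 8 × 7 × 6 × 5 = 1680.

1680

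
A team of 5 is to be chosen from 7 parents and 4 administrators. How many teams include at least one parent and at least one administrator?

441

With no constraint there are C(11,5) = 462 possible selections.
Selections missing a whole group: no parents → C(4,5) = 0; no administrators → C(7,5) = 21.
Both groups omitted at once is impossible, so 462 − 21 = 441.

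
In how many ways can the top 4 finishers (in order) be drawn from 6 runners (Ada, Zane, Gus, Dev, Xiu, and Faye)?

There are 6 choices for 1st place, 5 for 2nd, and so on down to 3 for position 4.
That gives 6 × 5 × 4 × 3 = 360.

360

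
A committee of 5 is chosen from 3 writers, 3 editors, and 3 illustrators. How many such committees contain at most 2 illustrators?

111

Split by how many illustrators are chosen (0 through 2).
Sum: C(3,0)·C(6,5) + C(3,1)·C(6,4) + C(3,2)·C(6,3) = 6 + 45 + 60 = 111.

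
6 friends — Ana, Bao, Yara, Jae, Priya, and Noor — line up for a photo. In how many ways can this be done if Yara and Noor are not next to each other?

480

Of the 6! = 720 arrangements, those with Yara and Noor adjacent number 2 × 5! = 240 (treat the pair as a block with 2 internal orders).
Complementary counting: 720 − 240 = 480.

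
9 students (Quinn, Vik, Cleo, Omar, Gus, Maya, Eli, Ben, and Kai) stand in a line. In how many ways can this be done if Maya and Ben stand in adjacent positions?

Treat {Maya, Ben} as a single unit. There are 8 units to order, and the pair itself can be ordered 2 ways.
So the count is 2·(8)! = 80640.

80640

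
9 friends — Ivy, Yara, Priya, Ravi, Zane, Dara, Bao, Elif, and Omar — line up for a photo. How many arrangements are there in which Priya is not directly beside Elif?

There are 9! = 362880 arrangements in all. If Priya and Elif are adjacent, merging them into one block gives 2·(8)! = 80640 arrangements.
So 362880 − 80640 = 282240 arrangements keep them apart.

282240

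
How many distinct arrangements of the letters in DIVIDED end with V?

60

With the last slot taken by V, it remains to arrange the other 6 letters (DIIDED).
Those 6 letters have D appearing 3 times and I appearing twice, giving (6)!/(3!·2!) = 60.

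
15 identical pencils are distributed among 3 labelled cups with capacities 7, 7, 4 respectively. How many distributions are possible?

By stars and bars, unrestricted non-negative solutions to x_1+…+x_3 = 15 number C(15+2,2) = 136.
Subtract solutions that violate a single cap (substitute x_i' = x_i − (cap_i+1)): x_1 ≥ 8 gives C(9,2) = 36; x_2 ≥ 8 gives C(9,2) = 36; x_3 ≥ 5 gives C(12,2) = 66. Together 138.
Add back pairs where two caps are both exceeded: 0 + 6 + 6 = 12.
By inclusion–exclusion the count is 136 − 138 + 12 = 10.

10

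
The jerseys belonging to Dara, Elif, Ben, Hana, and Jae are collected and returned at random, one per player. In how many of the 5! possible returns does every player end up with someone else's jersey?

44

This is the derangement count D_5: permutations of 5 items with no fixed point.
By inclusion–exclusion this is Σ_{j=0}^{5} (−1)^j C(5,j)·(5−j)!.
Computing: 120 − 120 + 60 − 20 + 5 − 1 = 44.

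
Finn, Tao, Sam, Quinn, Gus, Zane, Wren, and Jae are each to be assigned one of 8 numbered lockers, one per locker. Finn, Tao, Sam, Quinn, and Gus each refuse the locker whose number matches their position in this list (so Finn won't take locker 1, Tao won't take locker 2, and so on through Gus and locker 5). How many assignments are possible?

Let Aᵢ (for 1 ≤ i ≤ 5) be the placements that put person i in their forbidden locker. Any j of these fix j positions, leaving (8−j)! ways to fill the rest, and there are C(5,j) ways to pick which j.
By inclusion–exclusion, the number of valid placements is Σ_{j=0}^{5} (−1)^j C(5,j)·(8−j)!.
Computing: 40320 − 25200 + 7200 − 1200 + 120 − 6 = 21234.

21234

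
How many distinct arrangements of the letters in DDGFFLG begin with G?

180

Fix G in the first position and arrange the remaining 6 letters.
Those 6 letters have D appearing twice and F appearing twice, giving (6)!/(2!·2!) = 180.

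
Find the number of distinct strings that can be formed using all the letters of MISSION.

MISSION has 7 letters with I appearing twice and S appearing twice.
Dividing 7! = 5040 by 2!·2! = 4 for the repeated letters gives 1260.

1260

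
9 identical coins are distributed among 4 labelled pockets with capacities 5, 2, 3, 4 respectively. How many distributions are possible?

By stars and bars, unrestricted non-negative solutions to x_1+…+x_4 = 9 number C(9+3,3) = 220.
Subtract solutions that violate a single cap (substitute x_i' = x_i − (cap_i+1)): x_1 ≥ 6 gives C(6,3) = 20; x_2 ≥ 3 gives C(9,3) = 84; x_3 ≥ 4 gives C(8,3) = 56; x_4 ≥ 5 gives C(7,3) = 35. Together 195.
Add back pairs where two caps are both exceeded: 1 + 0 + 0 + 10 + 4 + 1 = 16.
By inclusion–exclusion the count is 220 − 195 + 16 = 41.

41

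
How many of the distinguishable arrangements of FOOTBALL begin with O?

With the first slot taken by O, it remains to arrange the other 7 letters (FOTBALL).
Those 7 letters have L appearing twice, giving (7)!/(2!) = 2520.

2520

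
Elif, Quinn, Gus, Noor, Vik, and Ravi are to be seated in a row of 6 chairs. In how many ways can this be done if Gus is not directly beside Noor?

Of the 6! = 720 arrangements, those with Gus and Noor adjacent number 2 × 5! = 240 (treat the pair as a block with 2 internal orders).
Complementary counting: 720 − 240 = 480.

480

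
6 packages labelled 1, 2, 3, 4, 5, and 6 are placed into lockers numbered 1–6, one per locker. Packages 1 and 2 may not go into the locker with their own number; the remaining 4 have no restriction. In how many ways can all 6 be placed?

Let Aᵢ (for i ∈ {1, 2}) be the placements that put package i in its forbidden locker. Any j of these fix j positions, leaving (6−j)! ways to fill the rest, and there are C(2,j) ways to pick which j.
By inclusion–exclusion, the number of valid placements is Σ_{j=0}^{2} (−1)^j C(2,j)·(6−j)!.
Computing: 720 − 240 + 24 = 504.

504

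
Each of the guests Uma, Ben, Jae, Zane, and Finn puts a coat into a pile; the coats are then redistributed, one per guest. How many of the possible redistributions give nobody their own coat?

This is the derangement count D_5: permutations of 5 items with no fixed point.
By inclusion–exclusion this is Σ_{j=0}^{5} (−1)^j C(5,j)·(5−j)!.
Computing: 120 − 120 + 60 − 20 + 5 − 1 = 44.

44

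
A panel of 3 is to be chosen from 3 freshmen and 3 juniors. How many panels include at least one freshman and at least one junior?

Total 3-person selections from all 6: C(6,3) = 20.
Selections missing a whole group: no freshmen → C(3,3) = 1; no juniors → C(3,3) = 1.
Both groups omitted at once is impossible, so 20 − 2 = 18.

18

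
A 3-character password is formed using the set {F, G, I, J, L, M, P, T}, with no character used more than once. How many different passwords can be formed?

With no repetition, fill the 3 characters in order: 8 choices, then 7, down to 6.
8 × 7 × 6 = 336.

336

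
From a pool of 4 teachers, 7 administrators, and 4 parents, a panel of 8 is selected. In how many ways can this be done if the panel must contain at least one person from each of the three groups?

Unrestricted: C(15,8) = 6435 ways to pick any 8 of the 15.
Selections missing a whole group: no teachers → C(11,8) = 165; no administrators → C(8,8) = 1; no parents → C(11,8) = 165.
Add back selections omitting two groups (i.e. drawn from a single group): C(4,8) + C(7,8) + C(4,8) = 0.
By inclusion–exclusion: 6435 − 331 + 0 = 6104.

6104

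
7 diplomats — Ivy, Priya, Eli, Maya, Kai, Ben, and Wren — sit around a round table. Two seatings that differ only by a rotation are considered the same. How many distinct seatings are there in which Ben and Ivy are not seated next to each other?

All circular seatings of 7 people number (6)! = 720.
Seatings with Ben beside Ivy: treat them as a block with 2 internal orders, giving 2 × (5)! = 240.
Subtracting, 720 − 240 = 480.

480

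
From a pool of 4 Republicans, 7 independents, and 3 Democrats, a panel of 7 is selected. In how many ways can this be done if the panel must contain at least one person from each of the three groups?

Unrestricted: C(14,7) = 3432 ways to pick any 7 of the 14.
Subtract selections that omit an entire group: no Republicans → C(10,7) = 120; no independents → C(7,7) = 1; no Democrats → C(11,7) = 330.
Add back selections omitting two groups (i.e. drawn from a single group): C(4,7) + C(7,7) + C(3,7) = 1.
By inclusion–exclusion: 3432 − 451 + 1 = 2982.

2982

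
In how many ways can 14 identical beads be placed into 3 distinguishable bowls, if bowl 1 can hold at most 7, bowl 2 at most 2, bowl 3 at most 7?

6

Ignoring the caps, the number of non-negative solutions to x_1+…+x_3 = 14 is C(16,2) = 120.
Subtract solutions that violate a single cap (substitute x_i' = x_i − (cap_i+1)): x_1 ≥ 8 gives C(8,2) = 28; x_2 ≥ 3 gives C(13,2) = 78; x_3 ≥ 8 gives C(8,2) = 28. Together 134.
Add back pairs where two caps are both exceeded: 10 + 0 + 10 = 20.
By inclusion–exclusion the count is 120 − 134 + 20 = 6.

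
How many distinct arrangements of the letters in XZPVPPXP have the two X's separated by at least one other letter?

630

There are 8!/(4!·2!) = 840 arrangements of XZPVPPXP in total.
Arrangements with the X's together: treat XX as one letter, giving (7)!/(4!) = 210.
Hence 840 − 210 = 630.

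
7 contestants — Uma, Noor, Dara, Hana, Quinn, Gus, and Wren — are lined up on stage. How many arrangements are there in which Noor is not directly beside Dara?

3600

There are 7! = 5040 arrangements in all. If Noor and Dara are adjacent, merging them into one block gives 2·(6)! = 1440 arrangements.
So 5040 − 1440 = 3600 arrangements keep them apart.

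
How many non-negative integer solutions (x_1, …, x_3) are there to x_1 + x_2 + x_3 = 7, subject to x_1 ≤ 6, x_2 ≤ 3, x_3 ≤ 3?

15

By stars and bars, unrestricted non-negative solutions to x_1+…+x_3 = 7 number C(7+2,2) = 36.
Subtract solutions that violate a single cap (substitute x_i' = x_i − (cap_i+1)): x_1 ≥ 7 gives C(2,2) = 1; x_2 ≥ 4 gives C(5,2) = 10; x_3 ≥ 4 gives C(5,2) = 10. Together 21.
No two caps can be exceeded simultaneously, so the pair terms are all 0.
By inclusion–exclusion the count is 36 − 21 + 0 = 15.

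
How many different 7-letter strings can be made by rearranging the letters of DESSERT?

1260

DESSERT has 7 letters with E appearing twice and S appearing twice.
The number of distinct arrangements is 7!/(2!·2!) = 5040/4 = 1260.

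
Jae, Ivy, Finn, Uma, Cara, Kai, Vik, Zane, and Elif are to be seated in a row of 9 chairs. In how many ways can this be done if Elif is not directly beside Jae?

282240

Of the 9! = 362880 arrangements, those with Elif and Jae adjacent number 2 × 8! = 80640 (treat the pair as a block with 2 internal orders).
So 362880 − 80640 = 282240 arrangements keep them apart.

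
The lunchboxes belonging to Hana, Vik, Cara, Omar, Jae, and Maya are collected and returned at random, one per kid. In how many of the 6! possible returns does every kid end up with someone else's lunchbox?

265

Let Aᵢ be the assignments in which kid i gets their own lunchbox. We want the size of the complement of A₁∪…∪A_6.
By inclusion–exclusion this is Σ_{j=0}^{6} (−1)^j C(6,j)·(6−j)!.
Computing: 720 − 720 + 360 − 120 + 30 − 6 + 1 = 265.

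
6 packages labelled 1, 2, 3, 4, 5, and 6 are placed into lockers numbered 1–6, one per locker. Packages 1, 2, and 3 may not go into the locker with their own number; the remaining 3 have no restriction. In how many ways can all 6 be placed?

Let Aᵢ (for i ∈ {1, 2, 3}) be the placements that put package i in its forbidden locker. Any j of these fix j positions, leaving (6−j)! ways to fill the rest, and there are C(3,j) ways to pick which j.
By inclusion–exclusion, the number of valid placements is Σ_{j=0}^{3} (−1)^j C(3,j)·(6−j)!.
Computing: 720 − 360 + 72 − 6 = 426.

426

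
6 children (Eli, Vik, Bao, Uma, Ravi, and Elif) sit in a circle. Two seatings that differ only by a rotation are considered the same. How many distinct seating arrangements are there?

Fix one person's seat to break rotational symmetry; the remaining 5 people can be arranged in (5)! = 120 ways.

120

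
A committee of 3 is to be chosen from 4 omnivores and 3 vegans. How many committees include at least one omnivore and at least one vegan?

With no constraint there are C(7,3) = 35 possible selections.
Subtract selections that omit an entire group: no omnivores → C(3,3) = 1; no vegans → C(4,3) = 4.
Both groups omitted at once is impossible, so 35 − 5 = 30.

30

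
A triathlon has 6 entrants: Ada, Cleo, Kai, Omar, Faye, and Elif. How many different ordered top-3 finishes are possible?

120

This is an ordered selection of 3 from 6: P(6,3).
That gives 6 × 5 × 4 = 120.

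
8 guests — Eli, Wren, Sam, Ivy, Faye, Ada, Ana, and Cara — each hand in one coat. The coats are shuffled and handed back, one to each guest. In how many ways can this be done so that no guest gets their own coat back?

This is the derangement count D_8: permutations of 8 items with no fixed point.
By inclusion–exclusion this is Σ_{j=0}^{8} (−1)^j C(8,j)·(8−j)!.
Computing: 40320 − 40320 + 20160 − 6720 + 1680 − 336 + 56 − 8 + 1 = 14833.

14833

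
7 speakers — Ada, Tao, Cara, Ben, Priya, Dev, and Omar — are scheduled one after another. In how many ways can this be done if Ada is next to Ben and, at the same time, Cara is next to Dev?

480

Treat {Ada,Ben} as one block (2 orders) and {Cara,Dev} as another (2 orders).
That leaves 5 units to arrange: 2 × 2 × 5! = 4 × 120 = 480.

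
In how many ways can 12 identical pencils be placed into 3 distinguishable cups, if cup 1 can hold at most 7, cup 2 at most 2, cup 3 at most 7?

12

By stars and bars, unrestricted non-negative solutions to x_1+…+x_3 = 12 number C(12+2,2) = 91.
Subtract solutions that violate a single cap (substitute x_i' = x_i − (cap_i+1)): x_1 ≥ 8 gives C(6,2) = 15; x_2 ≥ 3 gives C(11,2) = 55; x_3 ≥ 8 gives C(6,2) = 15. Together 85.
Add back pairs where two caps are both exceeded: 3 + 0 + 3 = 6.
By inclusion–exclusion the count is 91 − 85 + 6 = 12.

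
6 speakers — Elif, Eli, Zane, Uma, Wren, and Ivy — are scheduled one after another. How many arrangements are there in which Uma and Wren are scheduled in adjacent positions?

Place the 4 others and the Uma-Wren pair as 5 objects in a line; the pair has 2 internal arrangements.
So the count is 2·(5)! = 240.

240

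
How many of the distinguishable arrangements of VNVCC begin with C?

12

With the first slot taken by C, it remains to arrange the other 4 letters (VNVC).
Those 4 letters have V appearing twice, giving (4)!/(2!) = 12.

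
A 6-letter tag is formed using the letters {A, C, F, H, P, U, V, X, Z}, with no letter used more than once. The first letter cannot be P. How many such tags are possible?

53760

The first letter has 9−1 = 8 choices (anything except P).
The remaining 5 letters are filled from the other 8 symbols without repetition: 8 × 7 × 6 × 5 × 4 = 6720.
Total: 8 × 6720 = 53760.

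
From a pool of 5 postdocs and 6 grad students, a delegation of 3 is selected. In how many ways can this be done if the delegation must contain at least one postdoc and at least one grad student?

With no constraint there are C(11,3) = 165 possible selections.
Selections missing a whole group: no postdocs → C(6,3) = 20; no grad students → C(5,3) = 10.
Both groups omitted at once is impossible, so 165 − 30 = 135.

135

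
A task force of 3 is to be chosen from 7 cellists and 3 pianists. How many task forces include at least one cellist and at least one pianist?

Unrestricted: C(10,3) = 120 ways to pick any 3 of the 10.
Subtract selections that omit an entire group: no cellists → C(3,3) = 1; no pianists → C(7,3) = 35.
Both groups omitted at once is impossible, so 120 − 36 = 84.

84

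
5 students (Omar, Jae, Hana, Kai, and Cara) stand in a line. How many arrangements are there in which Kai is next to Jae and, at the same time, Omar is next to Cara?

24

Treat {Kai,Jae} as one block (2 orders) and {Omar,Cara} as another (2 orders).
That leaves 3 units to arrange: 2 × 2 × 3! = 4 × 6 = 24.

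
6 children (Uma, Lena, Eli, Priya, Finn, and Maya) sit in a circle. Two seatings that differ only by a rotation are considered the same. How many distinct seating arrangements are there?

Around a circle, 6 distinct people have 6!/6 = (5)! = 120 rotationally distinct seatings.

120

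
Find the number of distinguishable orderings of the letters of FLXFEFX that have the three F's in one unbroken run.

Treat the 3 copies of F as a single block. The multiset to arrange is then {FFF, E, L, X, X}, 5 items in all.
That gives (5)!/(2!) = 60 arrangements.

60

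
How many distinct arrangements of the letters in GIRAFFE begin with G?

360

Fix G in the first position and arrange the remaining 6 letters.
Those 6 letters have F appearing twice, giving (6)!/(2!) = 360.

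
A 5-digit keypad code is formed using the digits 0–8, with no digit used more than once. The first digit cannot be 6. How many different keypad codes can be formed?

13440

The first digit has 9−1 = 8 choices (anything except 6).
The remaining 4 digits are filled from the other 8 symbols without repetition: 8 × 7 × 6 × 5 = 1680.
Total: 8 × 1680 = 13440.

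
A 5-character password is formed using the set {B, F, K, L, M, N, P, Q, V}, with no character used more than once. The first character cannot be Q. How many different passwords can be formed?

13440

The first character has 9−1 = 8 choices (anything except Q).
The remaining 4 characters are filled from the other 8 symbols without repetition: 8 × 7 × 6 × 5 = 1680.
Total: 8 × 1680 = 13440.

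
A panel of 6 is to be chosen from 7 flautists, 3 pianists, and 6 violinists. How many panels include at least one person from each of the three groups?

With no constraint there are C(16,6) = 8008 possible selections.
Selections missing a whole group: no flautists → C(9,6) = 84; no pianists → C(13,6) = 1716; no violinists → C(10,6) = 210.
Add back selections omitting two groups (i.e. drawn from a single group): C(7,6) + C(3,6) + C(6,6) = 8.
By inclusion–exclusion: 8008 − 2010 + 8 = 6006.

6006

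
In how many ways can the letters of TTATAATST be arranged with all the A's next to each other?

Treat the 3 copies of A as a single block. The multiset to arrange is then {AAA, S, T, T, T, T, T}, 7 items in all.
That gives (7)!/(5!) = 42 arrangements.

42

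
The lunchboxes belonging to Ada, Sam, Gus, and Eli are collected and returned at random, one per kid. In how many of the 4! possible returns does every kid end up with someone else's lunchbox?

9

This is the derangement count D_4: permutations of 4 items with no fixed point.
By inclusion–exclusion this is Σ_{j=0}^{4} (−1)^j C(4,j)·(4−j)!.
Computing: 24 − 24 + 12 − 4 + 1 = 9.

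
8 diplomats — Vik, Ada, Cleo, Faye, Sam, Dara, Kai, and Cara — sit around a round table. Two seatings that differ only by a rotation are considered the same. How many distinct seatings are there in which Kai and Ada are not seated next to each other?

All circular seatings of 8 people number (7)! = 5040.
Those with Kai next to Ada: fuse the pair into one unit and seat 7 units around a circle — 2·(6)! = 1440.
Subtracting, 5040 − 1440 = 3600.

3600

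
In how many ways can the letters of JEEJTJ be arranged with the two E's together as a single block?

Treat the 2 copies of E as a single block. The multiset to arrange is then {EE, J, J, J, T}, 5 items in all.
That gives (5)!/(3!) = 20 arrangements.

20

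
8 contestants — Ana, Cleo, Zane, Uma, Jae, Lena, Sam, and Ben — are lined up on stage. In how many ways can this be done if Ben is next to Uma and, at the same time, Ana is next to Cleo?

Treat {Ben,Uma} as one block (2 orders) and {Ana,Cleo} as another (2 orders).
That leaves 6 units to arrange: 2 × 2 × 6! = 4 × 720 = 2880.

2880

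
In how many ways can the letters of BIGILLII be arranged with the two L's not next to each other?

630

There are 8!/(4!·2!) = 840 arrangements of BIGILLII in total.
If the two L's are adjacent, glue them into one block, leaving 7 items to arrange: (7)!/(4!) = 210 ways.
Subtracting, 840 − 210 = 630 arrangements keep the L's apart.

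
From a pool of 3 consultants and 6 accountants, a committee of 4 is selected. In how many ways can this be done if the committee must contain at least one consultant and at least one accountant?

Total 4-person selections from all 9: C(9,4) = 126.
Subtract selections that omit an entire group: no consultants → C(6,4) = 15; no accountants → C(3,4) = 0.
Both groups omitted at once is impossible, so 126 − 15 = 111.

111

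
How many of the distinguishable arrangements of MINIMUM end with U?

60

With the last slot taken by U, it remains to arrange the other 6 letters (MINIMM).
Those 6 letters have I appearing twice and M appearing 3 times, giving (6)!/(3!·2!) = 60.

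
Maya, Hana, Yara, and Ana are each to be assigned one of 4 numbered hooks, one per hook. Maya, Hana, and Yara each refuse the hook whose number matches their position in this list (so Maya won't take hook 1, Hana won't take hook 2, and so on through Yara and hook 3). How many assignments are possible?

11

Let Aᵢ (for i ∈ {1, 2, 3}) be the placements that put person i in their forbidden hook. Any j of these fix j positions, leaving (4−j)! ways to fill the rest, and there are C(3,j) ways to pick which j.
By inclusion–exclusion, the number of valid placements is Σ_{j=0}^{3} (−1)^j C(3,j)·(4−j)!.
Computing: 24 − 18 + 6 − 1 = 11.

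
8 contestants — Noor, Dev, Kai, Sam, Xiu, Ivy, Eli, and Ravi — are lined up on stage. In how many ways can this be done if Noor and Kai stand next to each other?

10080

Treat {Noor, Kai} as a single unit. There are 7 units to order, and the pair itself can be ordered 2 ways.
That gives 2 × 7! = 2 × 5040 = 10080.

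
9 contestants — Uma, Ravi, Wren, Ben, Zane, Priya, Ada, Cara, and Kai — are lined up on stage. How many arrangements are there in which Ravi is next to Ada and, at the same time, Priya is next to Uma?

Treat {Ravi,Ada} as one block (2 orders) and {Priya,Uma} as another (2 orders).
That leaves 7 units to arrange: 2 × 2 × 7! = 4 × 5040 = 20160.

20160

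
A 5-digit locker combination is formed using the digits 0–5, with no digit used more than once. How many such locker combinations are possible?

With no repetition, fill the 5 digits in order: 6 choices, then 5, down to 2.
That product is 6 × 5 × 4 × 3 × 2 = 720.

720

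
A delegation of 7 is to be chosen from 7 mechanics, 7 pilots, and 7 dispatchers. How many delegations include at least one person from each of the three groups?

Unrestricted: C(21,7) = 116280 ways to pick any 7 of the 21.
Subtract selections that omit an entire group: no mechanics → C(14,7) = 3432; no pilots → C(14,7) = 3432; no dispatchers → C(14,7) = 3432.
Add back selections omitting two groups (i.e. drawn from a single group): C(7,7) + C(7,7) + C(7,7) = 3.
By inclusion–exclusion: 116280 − 10296 + 3 = 105987.

105987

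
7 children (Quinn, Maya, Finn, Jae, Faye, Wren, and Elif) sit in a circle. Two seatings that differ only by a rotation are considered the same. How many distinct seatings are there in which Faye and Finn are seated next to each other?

Treat {Faye, Finn} as one unit (2 internal orders) and seat the resulting 6 units around the table: (5)! circular arrangements.
So 2 × (5)! = 2 × 120 = 240.

240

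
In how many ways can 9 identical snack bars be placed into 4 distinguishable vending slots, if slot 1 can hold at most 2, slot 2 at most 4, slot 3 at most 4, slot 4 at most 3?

Ignoring the caps, the number of non-negative solutions to x_1+…+x_4 = 9 is C(12,3) = 220.
Subtract solutions that violate a single cap (substitute x_i' = x_i − (cap_i+1)): x_1 ≥ 3 gives C(9,3) = 84; x_2 ≥ 5 gives C(7,3) = 35; x_3 ≥ 5 gives C(7,3) = 35; x_4 ≥ 4 gives C(8,3) = 56. Together 210.
Add back pairs where two caps are both exceeded: 4 + 4 + 10 + 0 + 1 + 1 = 20.
By inclusion–exclusion the count is 220 − 210 + 20 = 30.

30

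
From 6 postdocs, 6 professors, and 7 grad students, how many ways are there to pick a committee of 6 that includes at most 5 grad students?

Split by how many grad students are chosen (0 through 5).
Sum: C(7,0)·C(12,6) + C(7,1)·C(12,5) + C(7,2)·C(12,4) + C(7,3)·C(12,3) + C(7,4)·C(12,2) + C(7,5)·C(12,1) = 924 + 5544 + 10395 + 7700 + 2310 + 252 = 27125.

27125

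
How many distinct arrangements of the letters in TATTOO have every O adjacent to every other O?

Treat the 2 copies of O as a single block. The multiset to arrange is then {OO, A, T, T, T}, 5 items in all.
That gives (5)!/(3!) = 20 arrangements.

20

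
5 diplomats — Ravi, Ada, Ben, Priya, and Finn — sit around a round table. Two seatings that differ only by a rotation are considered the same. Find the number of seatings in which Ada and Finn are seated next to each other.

12

Treat {Ada, Finn} as one unit (2 internal orders) and seat the resulting 4 units around the table: (3)! circular arrangements.
So 2 × (3)! = 2 × 6 = 12.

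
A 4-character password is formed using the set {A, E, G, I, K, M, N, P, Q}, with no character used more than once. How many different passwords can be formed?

This is a permutation of 4 out of 9: P(9,4) = 9!/5!.
That product is 9 × 8 × 7 × 6 = 3024.

3024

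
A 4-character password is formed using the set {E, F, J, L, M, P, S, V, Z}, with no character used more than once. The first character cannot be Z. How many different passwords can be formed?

The first character has 9−1 = 8 choices (anything except Z).
The remaining 3 characters are filled from the other 8 symbols without repetition: 8 × 7 × 6 = 336.
Total: 8 × 336 = 2688.

2688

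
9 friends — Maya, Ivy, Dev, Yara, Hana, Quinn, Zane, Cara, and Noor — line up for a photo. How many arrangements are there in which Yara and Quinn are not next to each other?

282240

There are 9! = 362880 arrangements in all. If Yara and Quinn are adjacent, merging them into one block gives 2·(8)! = 80640 arrangements.
Complementary counting: 362880 − 80640 = 282240.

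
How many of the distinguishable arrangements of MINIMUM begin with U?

60

Fix U in the first position and arrange the remaining 6 letters.
Those 6 letters have I appearing twice and M appearing 3 times, giving (6)!/(3!·2!) = 60.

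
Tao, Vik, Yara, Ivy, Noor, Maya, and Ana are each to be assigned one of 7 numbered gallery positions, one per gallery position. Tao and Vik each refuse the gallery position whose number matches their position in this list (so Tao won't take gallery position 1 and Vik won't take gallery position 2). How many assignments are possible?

Let Aᵢ (for i ∈ {1, 2}) be the placements that put person i in their forbidden gallery position. Any j of these fix j positions, leaving (7−j)! ways to fill the rest, and there are C(2,j) ways to pick which j.
By inclusion–exclusion, the number of valid placements is Σ_{j=0}^{2} (−1)^j C(2,j)·(7−j)!.
Computing: 5040 − 1440 + 120 = 3720.

3720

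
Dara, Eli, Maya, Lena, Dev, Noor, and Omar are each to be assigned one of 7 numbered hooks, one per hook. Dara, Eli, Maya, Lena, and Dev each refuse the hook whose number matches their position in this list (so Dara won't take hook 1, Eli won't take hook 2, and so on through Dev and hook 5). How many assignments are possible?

Let Aᵢ (for 1 ≤ i ≤ 5) be the placements that put person i in their forbidden hook. Any j of these fix j positions, leaving (7−j)! ways to fill the rest, and there are C(5,j) ways to pick which j.
By inclusion–exclusion, the number of valid placements is Σ_{j=0}^{5} (−1)^j C(5,j)·(7−j)!.
Computing: 5040 − 3600 + 1200 − 240 + 30 − 2 = 2428.

2428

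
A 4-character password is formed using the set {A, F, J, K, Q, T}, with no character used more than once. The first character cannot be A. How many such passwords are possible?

The first character has 6−1 = 5 choices (anything except A).
The remaining 3 characters are filled from the other 5 symbols without repetition: 5 × 4 × 3 = 60.
Total: 5 × 60 = 300.

300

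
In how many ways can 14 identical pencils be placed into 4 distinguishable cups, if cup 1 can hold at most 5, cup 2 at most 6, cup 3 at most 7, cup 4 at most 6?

By stars and bars, unrestricted non-negative solutions to x_1+…+x_4 = 14 number C(14+3,3) = 680.
Subtract solutions that violate a single cap (substitute x_i' = x_i − (cap_i+1)): x_1 ≥ 6 gives C(11,3) = 165; x_2 ≥ 7 gives C(10,3) = 120; x_3 ≥ 8 gives C(9,3) = 84; x_4 ≥ 7 gives C(10,3) = 120. Together 489.
Add back pairs where two caps are both exceeded: 4 + 1 + 4 + 0 + 1 + 0 = 10.
By inclusion–exclusion the count is 680 − 489 + 10 = 201.

201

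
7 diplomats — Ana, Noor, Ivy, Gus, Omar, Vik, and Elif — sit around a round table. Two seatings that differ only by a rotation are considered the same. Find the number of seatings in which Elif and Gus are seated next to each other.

240

Treat {Elif, Gus} as one unit (2 internal orders) and seat the resulting 6 units around the table: (5)! circular arrangements.
So 2 × (5)! = 2 × 120 = 240.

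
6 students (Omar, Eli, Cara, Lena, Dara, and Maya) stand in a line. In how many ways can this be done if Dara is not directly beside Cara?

480

There are 6! = 720 arrangements in all. If Dara and Cara are adjacent, merging them into one block gives 2·(5)! = 240 arrangements.
Complementary counting: 720 − 240 = 480.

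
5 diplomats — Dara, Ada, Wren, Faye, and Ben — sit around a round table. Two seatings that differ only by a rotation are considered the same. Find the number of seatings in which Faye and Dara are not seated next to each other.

Without the restriction there are (4)! = 24 seatings.
Seatings with Faye beside Dara: treat them as a block with 2 internal orders, giving 2 × (3)! = 12.
Subtracting, 24 − 12 = 12.

12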